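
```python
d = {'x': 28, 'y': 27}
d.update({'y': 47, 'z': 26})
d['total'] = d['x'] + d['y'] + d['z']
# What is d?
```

After line 1: d = {'x': 28, 'y': 27}
After line 2 (y overwritten, z added): d = {'x': 28, 'y': 47, 'z': 26}
After line 3 (total = 28 + 47 + 26 = 101): d = {'x': 28, 'y': 47, 'z': 26, 'total': 101}

{'x': 28, 'y': 47, 'z': 26, 'total': 101}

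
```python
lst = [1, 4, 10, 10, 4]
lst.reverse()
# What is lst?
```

[4, 10, 10, 4, 1]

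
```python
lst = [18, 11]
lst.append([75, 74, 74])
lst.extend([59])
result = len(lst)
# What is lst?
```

After line 1: lst = [18, 11]
After line 2 (append adds [75, 74, 74] as single element): lst = [18, 11, [75, 74, 74]]
After line 3 (extend unpacks [59], adds 59): lst = [18, 11, [75, 74, 74], 59]
After line 4: result = len(lst) = 4

[18, 11, [75, 74, 74], 59]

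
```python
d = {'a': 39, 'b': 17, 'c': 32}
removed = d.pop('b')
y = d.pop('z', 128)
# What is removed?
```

After line 1: d = {'a': 39, 'b': 17, 'c': 32}
After line 2 (pop 'b' returns 17): d = {'a': 39, 'c': 32}, removed = 17
After line 3 (pop 'z' missing, returns default 128): d = {'a': 39, 'c': 32}, y = 128

17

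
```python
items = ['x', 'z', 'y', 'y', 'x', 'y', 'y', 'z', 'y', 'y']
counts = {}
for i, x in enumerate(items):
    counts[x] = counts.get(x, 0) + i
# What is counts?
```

Initial: counts = {}, items = ['x', 'z', 'y', 'y', 'x', 'y', 'y', 'z', 'y', 'y']
i=0, x='x': counts = {'x': 0}
i=1, x='z': counts = {'x': 0, 'z': 1}
i=2, x='y': counts = {'x': 0, 'z': 1, 'y': 2}
i=3, x='y': counts = {'x': 0, 'z': 1, 'y': 5}
i=4, x='x': counts = {'x': 4, 'z': 1, 'y': 5}
i=5, x='y': counts = {'x': 4, 'z': 1, 'y': 10}
i=6, x='y': counts = {'x': 4, 'z': 1, 'y': 16}
i=7, x='z': counts = {'x': 4, 'z': 8, 'y': 16}
i=8, x='y': counts = {'x': 4, 'z': 8, 'y': 24}
i=9, x='y': counts = {'x': 4, 'z': 8, 'y': 33}

{'x': 4, 'z': 8, 'y': 33}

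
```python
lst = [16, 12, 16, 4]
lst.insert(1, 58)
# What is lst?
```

[16, 58, 12, 16, 4]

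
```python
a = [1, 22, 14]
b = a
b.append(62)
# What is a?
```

After line 1: a = [1, 22, 14]
After line 2 (b = a is an alias, same object): a = [1, 22, 14], b = [1, 22, 14]
After line 3 (b.append mutates the shared list): a = [1, 22, 14, 62], b = [1, 22, 14, 62]

[1, 22, 14, 62]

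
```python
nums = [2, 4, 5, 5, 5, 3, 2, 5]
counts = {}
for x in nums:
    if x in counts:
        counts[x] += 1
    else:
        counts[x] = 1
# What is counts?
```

Initial: counts = {}, nums = [2, 4, 5, 5, 5, 3, 2, 5]
See 2: counts = {2: 1}
See 4: counts = {2: 1, 4: 1}
See 5: counts = {2: 1, 4: 1, 5: 1}
See 5: counts = {2: 1, 4: 1, 5: 2}
See 5: counts = {2: 1, 4: 1, 5: 3}
See 3: counts = {2: 1, 4: 1, 5: 3, 3: 1}
See 2: counts = {2: 2, 4: 1, 5: 3, 3: 1}
See 5: counts = {2: 2, 4: 1, 5: 4, 3: 1}

{2: 2, 4: 1, 5: 4, 3: 1}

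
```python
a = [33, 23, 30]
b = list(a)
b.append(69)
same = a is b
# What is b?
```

After line 1: a = [33, 23, 30]
After line 2 (b = list(a) is a shallow copy, new object): a = [33, 23, 30], b = [33, 23, 30]
After line 3 (append only mutates b): a = [33, 23, 30], b = [33, 23, 30, 69]
After line 4 (same = a is b; different objects -> False): same = False

[33, 23, 30, 69]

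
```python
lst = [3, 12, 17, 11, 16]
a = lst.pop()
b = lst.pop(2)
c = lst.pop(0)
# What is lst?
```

After line 1: lst = [3, 12, 17, 11, 16]
After line 2 (pop() -> a = 16): lst = [3, 12, 17, 11]
After line 3 (pop(2) -> b = 17): lst = [3, 12, 11]
After line 4 (pop(0) -> c = 3): lst = [12, 11]

[12, 11]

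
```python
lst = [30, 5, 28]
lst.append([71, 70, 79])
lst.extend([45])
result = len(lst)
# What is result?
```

After line 1: lst = [30, 5, 28]
After line 2 (append adds [71, 70, 79] as single element): lst = [30, 5, 28, [71, 70, 79]]
After line 3 (extend unpacks [45], adds 45): lst = [30, 5, 28, [71, 70, 79], 45]
After line 4: result = len(lst) = 5

5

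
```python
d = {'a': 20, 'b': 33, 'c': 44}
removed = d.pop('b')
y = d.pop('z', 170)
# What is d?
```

After line 1: d = {'a': 20, 'b': 33, 'c': 44}
After line 2 (pop 'b' returns 33): d = {'a': 20, 'c': 44}, removed = 33
After line 3 (pop 'z' missing, returns default 170): d = {'a': 20, 'c': 44}, y = 170

{'a': 20, 'c': 44}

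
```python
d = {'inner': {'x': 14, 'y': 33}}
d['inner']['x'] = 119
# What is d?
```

After line 1: d = {'inner': {'x': 14, 'y': 33}}
After line 2 (inner x overwritten): d = {'inner': {'x': 119, 'y': 33}}

{'inner': {'x': 119, 'y': 33}}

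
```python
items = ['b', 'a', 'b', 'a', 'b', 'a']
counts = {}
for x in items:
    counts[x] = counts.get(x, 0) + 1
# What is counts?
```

Initial: counts = {}, items = ['b', 'a', 'b', 'a', 'b', 'a']
See 'b': counts = {'b': 1}
See 'a': counts = {'b': 1, 'a': 1}
See 'b': counts = {'b': 2, 'a': 1}
See 'a': counts = {'b': 2, 'a': 2}
See 'b': counts = {'b': 3, 'a': 2}
See 'a': counts = {'b': 3, 'a': 3}

{'b': 3, 'a': 3}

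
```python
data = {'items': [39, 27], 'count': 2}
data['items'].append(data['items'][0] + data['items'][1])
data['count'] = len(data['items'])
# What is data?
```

After line 1: data = {'items': [39, 27], 'count': 2}
After line 2 (append 39 + 27 = 66): data = {'items': [39, 27, 66], 'count': 2}
After line 3 (count = len(items) = 3): data = {'items': [39, 27, 66], 'count': 3}

{'items': [39, 27, 66], 'count': 3}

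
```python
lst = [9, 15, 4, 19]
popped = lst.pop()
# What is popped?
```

19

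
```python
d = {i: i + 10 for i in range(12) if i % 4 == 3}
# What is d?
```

{3: 13, 7: 17, 11: 21}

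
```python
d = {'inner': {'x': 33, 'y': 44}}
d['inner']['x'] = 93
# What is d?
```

After line 1: d = {'inner': {'x': 33, 'y': 44}}
After line 2 (inner x overwritten): d = {'inner': {'x': 93, 'y': 44}}

{'inner': {'x': 93, 'y': 44}}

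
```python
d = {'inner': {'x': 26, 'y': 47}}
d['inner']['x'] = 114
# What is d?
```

After line 1: d = {'inner': {'x': 26, 'y': 47}}
After line 2 (inner x overwritten): d = {'inner': {'x': 114, 'y': 47}}

{'inner': {'x': 114, 'y': 47}}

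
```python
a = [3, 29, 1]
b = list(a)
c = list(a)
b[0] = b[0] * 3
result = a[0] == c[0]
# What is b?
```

After line 1: a = [3, 29, 1]
After line 2 (b = list(a), copy): a = [3, 29, 1], b = [3, 29, 1]
After line 3 (c = list(a) is a copy, new object): c = [3, 29, 1]
After line 4 (b[0] = 3 * 3 = 9; only b mutates (copy)): a = [3, 29, 1], b = [9, 29, 1], c = [3, 29, 1]
After line 5 (a[0] = 3, c[0] = 3; result = True)

[9, 29, 1]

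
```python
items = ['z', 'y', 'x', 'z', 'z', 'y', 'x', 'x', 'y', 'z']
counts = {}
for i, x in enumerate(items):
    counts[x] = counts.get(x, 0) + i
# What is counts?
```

Initial: counts = {}, items = ['z', 'y', 'x', 'z', 'z', 'y', 'x', 'x', 'y', 'z']
i=0, x='z': counts = {'z': 0}
i=1, x='y': counts = {'z': 0, 'y': 1}
i=2, x='x': counts = {'z': 0, 'y': 1, 'x': 2}
i=3, x='z': counts = {'z': 3, 'y': 1, 'x': 2}
i=4, x='z': counts = {'z': 7, 'y': 1, 'x': 2}
i=5, x='y': counts = {'z': 7, 'y': 6, 'x': 2}
i=6, x='x': counts = {'z': 7, 'y': 6, 'x': 8}
i=7, x='x': counts = {'z': 7, 'y': 6, 'x': 15}
i=8, x='y': counts = {'z': 7, 'y': 14, 'x': 15}
i=9, x='z': counts = {'z': 16, 'y': 14, 'x': 15}

{'z': 16, 'y': 14, 'x': 15}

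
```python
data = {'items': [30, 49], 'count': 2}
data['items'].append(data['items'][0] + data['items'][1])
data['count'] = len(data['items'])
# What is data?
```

After line 1: data = {'items': [30, 49], 'count': 2}
After line 2 (append 30 + 49 = 79): data = {'items': [30, 49, 79], 'count': 2}
After line 3 (count = len(items) = 3): data = {'items': [30, 49, 79], 'count': 3}

{'items': [30, 49, 79], 'count': 3}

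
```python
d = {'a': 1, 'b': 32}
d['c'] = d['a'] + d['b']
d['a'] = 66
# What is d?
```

After line 1: d = {'a': 1, 'b': 32}
After line 2 (d['c'] = 1 + 32): d = {'a': 1, 'b': 32, 'c': 33}
After line 3: d = {'a': 66, 'b': 32, 'c': 33}

{'a': 66, 'b': 32, 'c': 33}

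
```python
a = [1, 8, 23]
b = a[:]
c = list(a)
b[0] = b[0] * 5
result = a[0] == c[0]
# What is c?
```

After line 1: a = [1, 8, 23]
After line 2 (b = a[:], copy): a = [1, 8, 23], b = [1, 8, 23]
After line 3 (c = list(a) is a copy, new object): c = [1, 8, 23]
After line 4 (b[0] = 1 * 5 = 5; only b mutates (copy)): a = [1, 8, 23], b = [5, 8, 23], c = [1, 8, 23]
After line 5 (a[0] = 1, c[0] = 1; result = True)

[1, 8, 23]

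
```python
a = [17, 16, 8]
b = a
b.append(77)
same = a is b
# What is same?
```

After line 1: a = [17, 16, 8]
After line 2 (b = a is an alias, same object): a = [17, 16, 8], b = [17, 16, 8]
After line 3 (b.append mutates the shared list): a = [17, 16, 8, 77], b = [17, 16, 8, 77]
After line 4 (same = a is b; same object -> True): same = True

True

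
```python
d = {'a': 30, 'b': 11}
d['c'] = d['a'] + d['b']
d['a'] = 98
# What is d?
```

After line 1: d = {'a': 30, 'b': 11}
After line 2 (d['c'] = 30 + 11): d = {'a': 30, 'b': 11, 'c': 41}
After line 3: d = {'a': 98, 'b': 11, 'c': 41}

{'a': 98, 'b': 11, 'c': 41}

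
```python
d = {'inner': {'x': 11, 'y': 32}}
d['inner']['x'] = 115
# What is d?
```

After line 1: d = {'inner': {'x': 11, 'y': 32}}
After line 2 (inner x overwritten): d = {'inner': {'x': 115, 'y': 32}}

{'inner': {'x': 115, 'y': 32}}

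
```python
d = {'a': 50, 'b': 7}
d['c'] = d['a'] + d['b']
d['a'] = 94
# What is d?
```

After line 1: d = {'a': 50, 'b': 7}
After line 2 (d['c'] = 50 + 7): d = {'a': 50, 'b': 7, 'c': 57}
After line 3: d = {'a': 94, 'b': 7, 'c': 57}

{'a': 94, 'b': 7, 'c': 57}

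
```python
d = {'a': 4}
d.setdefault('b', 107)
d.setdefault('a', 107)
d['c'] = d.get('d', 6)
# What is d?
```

After line 1: d = {'a': 4}
After line 2 (setdefault adds 'b'=107): d = {'a': 4, 'b': 107}
After line 3 (setdefault 'a' no-op, already exists): d = {'a': 4, 'b': 107}
After line 4 (get('d', 6) returns default since 'd' not in d): d = {'a': 4, 'b': 107, 'c': 6}

{'a': 4, 'b': 107, 'c': 6}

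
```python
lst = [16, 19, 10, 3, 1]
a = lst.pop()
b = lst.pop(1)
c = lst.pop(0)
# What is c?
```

After line 1: lst = [16, 19, 10, 3, 1]
After line 2 (pop() -> a = 1): lst = [16, 19, 10, 3]
After line 3 (pop(1) -> b = 19): lst = [16, 10, 3]
After line 4 (pop(0) -> c = 16): lst = [10, 3]

16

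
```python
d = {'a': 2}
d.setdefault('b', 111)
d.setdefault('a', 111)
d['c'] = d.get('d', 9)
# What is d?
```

After line 1: d = {'a': 2}
After line 2 (setdefault adds 'b'=111): d = {'a': 2, 'b': 111}
After line 3 (setdefault 'a' no-op, already exists): d = {'a': 2, 'b': 111}
After line 4 (get('d', 9) returns default since 'd' not in d): d = {'a': 2, 'b': 111, 'c': 9}

{'a': 2, 'b': 111, 'c': 9}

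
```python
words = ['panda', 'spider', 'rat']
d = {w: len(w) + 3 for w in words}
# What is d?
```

{'panda': 8, 'spider': 9, 'rat': 6}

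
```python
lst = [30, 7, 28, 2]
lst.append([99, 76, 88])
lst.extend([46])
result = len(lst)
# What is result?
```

After line 1: lst = [30, 7, 28, 2]
After line 2 (append adds [99, 76, 88] as single element): lst = [30, 7, 28, 2, [99, 76, 88]]
After line 3 (extend unpacks [46], adds 46): lst = [30, 7, 28, 2, [99, 76, 88], 46]
After line 4: result = len(lst) = 6

6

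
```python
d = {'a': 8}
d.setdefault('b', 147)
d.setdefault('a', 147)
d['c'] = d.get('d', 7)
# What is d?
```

After line 1: d = {'a': 8}
After line 2 (setdefault adds 'b'=147): d = {'a': 8, 'b': 147}
After line 3 (setdefault 'a' no-op, already exists): d = {'a': 8, 'b': 147}
After line 4 (get('d', 7) returns default since 'd' not in d): d = {'a': 8, 'b': 147, 'c': 7}

{'a': 8, 'b': 147, 'c': 7}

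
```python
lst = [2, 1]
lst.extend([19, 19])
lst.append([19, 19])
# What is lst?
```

After line 1: lst = [2, 1]
After line 2 (extend unpacks [19, 19]): lst = [2, 1, 19, 19]
After line 3 (append adds [19, 19] as single element): lst = [2, 1, 19, 19, [19, 19]]

[2, 1, 19, 19, [19, 19]]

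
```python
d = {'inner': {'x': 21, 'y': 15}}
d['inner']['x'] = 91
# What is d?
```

After line 1: d = {'inner': {'x': 21, 'y': 15}}
After line 2 (inner x overwritten): d = {'inner': {'x': 91, 'y': 15}}

{'inner': {'x': 91, 'y': 15}}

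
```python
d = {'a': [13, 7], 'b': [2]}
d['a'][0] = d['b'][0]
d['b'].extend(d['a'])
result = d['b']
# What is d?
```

After line 1: d = {'a': [13, 7], 'b': [2]}
After line 2 (a[0] = b[0] = 2): d = {'a': [2, 7], 'b': [2]}
After line 3 (b.extend(a) appends [2, 7]): d = {'a': [2, 7], 'b': [2, 2, 7]}
After line 4: result = d['b'] = [2, 2, 7]

{'a': [2, 7], 'b': [2, 2, 7]}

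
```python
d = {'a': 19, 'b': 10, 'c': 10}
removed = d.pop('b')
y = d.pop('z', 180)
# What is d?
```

After line 1: d = {'a': 19, 'b': 10, 'c': 10}
After line 2 (pop 'b' returns 10): d = {'a': 19, 'c': 10}, removed = 10
After line 3 (pop 'z' missing, returns default 180): d = {'a': 19, 'c': 10}, y = 180

{'a': 19, 'c': 10}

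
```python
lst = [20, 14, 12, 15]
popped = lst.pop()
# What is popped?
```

15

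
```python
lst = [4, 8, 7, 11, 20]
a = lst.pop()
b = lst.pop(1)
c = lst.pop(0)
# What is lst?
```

After line 1: lst = [4, 8, 7, 11, 20]
After line 2 (pop() -> a = 20): lst = [4, 8, 7, 11]
After line 3 (pop(1) -> b = 8): lst = [4, 7, 11]
After line 4 (pop(0) -> c = 4): lst = [7, 11]

[7, 11]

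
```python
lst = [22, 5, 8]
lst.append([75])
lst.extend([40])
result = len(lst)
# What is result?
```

After line 1: lst = [22, 5, 8]
After line 2 (append adds [75] as single element): lst = [22, 5, 8, [75]]
After line 3 (extend unpacks [40], adds 40): lst = [22, 5, 8, [75], 40]
After line 4: result = len(lst) = 5

5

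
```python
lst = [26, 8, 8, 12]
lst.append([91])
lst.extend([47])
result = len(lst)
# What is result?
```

After line 1: lst = [26, 8, 8, 12]
After line 2 (append adds [91] as single element): lst = [26, 8, 8, 12, [91]]
After line 3 (extend unpacks [47], adds 47): lst = [26, 8, 8, 12, [91], 47]
After line 4: result = len(lst) = 6

6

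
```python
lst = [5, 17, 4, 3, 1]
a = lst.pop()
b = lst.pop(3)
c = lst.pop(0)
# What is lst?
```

After line 1: lst = [5, 17, 4, 3, 1]
After line 2 (pop() -> a = 1): lst = [5, 17, 4, 3]
After line 3 (pop(3) -> b = 3): lst = [5, 17, 4]
After line 4 (pop(0) -> c = 5): lst = [17, 4]

[17, 4]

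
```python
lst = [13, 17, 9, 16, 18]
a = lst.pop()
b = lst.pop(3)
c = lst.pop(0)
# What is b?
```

After line 1: lst = [13, 17, 9, 16, 18]
After line 2 (pop() -> a = 18): lst = [13, 17, 9, 16]
After line 3 (pop(3) -> b = 16): lst = [13, 17, 9]
After line 4 (pop(0) -> c = 13): lst = [17, 9]

16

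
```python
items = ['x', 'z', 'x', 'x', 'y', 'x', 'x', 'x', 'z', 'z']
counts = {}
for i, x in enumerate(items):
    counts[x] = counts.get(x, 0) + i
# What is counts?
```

Initial: counts = {}, items = ['x', 'z', 'x', 'x', 'y', 'x', 'x', 'x', 'z', 'z']
i=0, x='x': counts = {'x': 0}
i=1, x='z': counts = {'x': 0, 'z': 1}
i=2, x='x': counts = {'x': 2, 'z': 1}
i=3, x='x': counts = {'x': 5, 'z': 1}
i=4, x='y': counts = {'x': 5, 'z': 1, 'y': 4}
i=5, x='x': counts = {'x': 10, 'z': 1, 'y': 4}
i=6, x='x': counts = {'x': 16, 'z': 1, 'y': 4}
i=7, x='x': counts = {'x': 23, 'z': 1, 'y': 4}
i=8, x='z': counts = {'x': 23, 'z': 9, 'y': 4}
i=9, x='z': counts = {'x': 23, 'z': 18, 'y': 4}

{'x': 23, 'z': 18, 'y': 4}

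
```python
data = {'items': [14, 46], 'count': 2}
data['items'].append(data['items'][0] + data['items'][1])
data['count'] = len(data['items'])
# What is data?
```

After line 1: data = {'items': [14, 46], 'count': 2}
After line 2 (append 14 + 46 = 60): data = {'items': [14, 46, 60], 'count': 2}
After line 3 (count = len(items) = 3): data = {'items': [14, 46, 60], 'count': 3}

{'items': [14, 46, 60], 'count': 3}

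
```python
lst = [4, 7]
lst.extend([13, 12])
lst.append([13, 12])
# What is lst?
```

After line 1: lst = [4, 7]
After line 2 (extend unpacks [13, 12]): lst = [4, 7, 13, 12]
After line 3 (append adds [13, 12] as single element): lst = [4, 7, 13, 12, [13, 12]]

[4, 7, 13, 12, [13, 12]]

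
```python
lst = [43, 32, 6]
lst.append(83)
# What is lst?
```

[43, 32, 6, 83]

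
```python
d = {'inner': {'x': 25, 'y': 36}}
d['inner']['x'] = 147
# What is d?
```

After line 1: d = {'inner': {'x': 25, 'y': 36}}
After line 2 (inner x overwritten): d = {'inner': {'x': 147, 'y': 36}}

{'inner': {'x': 147, 'y': 36}}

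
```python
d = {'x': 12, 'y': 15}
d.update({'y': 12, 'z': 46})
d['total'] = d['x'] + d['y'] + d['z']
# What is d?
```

After line 1: d = {'x': 12, 'y': 15}
After line 2 (y overwritten, z added): d = {'x': 12, 'y': 12, 'z': 46}
After line 3 (total = 12 + 12 + 46 = 70): d = {'x': 12, 'y': 12, 'z': 46, 'total': 70}

{'x': 12, 'y': 12, 'z': 46, 'total': 70}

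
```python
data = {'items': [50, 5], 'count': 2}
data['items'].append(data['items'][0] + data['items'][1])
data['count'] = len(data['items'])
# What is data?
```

After line 1: data = {'items': [50, 5], 'count': 2}
After line 2 (append 50 + 5 = 55): data = {'items': [50, 5, 55], 'count': 2}
After line 3 (count = len(items) = 3): data = {'items': [50, 5, 55], 'count': 3}

{'items': [50, 5, 55], 'count': 3}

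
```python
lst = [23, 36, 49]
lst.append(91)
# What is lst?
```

[23, 36, 49, 91]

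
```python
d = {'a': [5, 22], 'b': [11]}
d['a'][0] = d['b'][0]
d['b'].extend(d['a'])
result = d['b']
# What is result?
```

After line 1: d = {'a': [5, 22], 'b': [11]}
After line 2 (a[0] = b[0] = 11): d = {'a': [11, 22], 'b': [11]}
After line 3 (b.extend(a) appends [11, 22]): d = {'a': [11, 22], 'b': [11, 11, 22]}
After line 4: result = d['b'] = [11, 11, 22]

[11, 11, 22]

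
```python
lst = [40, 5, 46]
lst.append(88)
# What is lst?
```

[40, 5, 46, 88]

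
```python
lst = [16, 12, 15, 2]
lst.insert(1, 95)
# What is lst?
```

[16, 95, 12, 15, 2]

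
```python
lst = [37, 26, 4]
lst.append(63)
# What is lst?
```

[37, 26, 4, 63]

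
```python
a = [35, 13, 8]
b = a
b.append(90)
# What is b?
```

After line 1: a = [35, 13, 8]
After line 2 (b = a is an alias, same object): a = [35, 13, 8], b = [35, 13, 8]
After line 3 (b.append mutates the shared list): a = [35, 13, 8, 90], b = [35, 13, 8, 90]

[35, 13, 8, 90]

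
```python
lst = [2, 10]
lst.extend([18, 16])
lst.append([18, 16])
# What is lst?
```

After line 1: lst = [2, 10]
After line 2 (extend unpacks [18, 16]): lst = [2, 10, 18, 16]
After line 3 (append adds [18, 16] as single element): lst = [2, 10, 18, 16, [18, 16]]

[2, 10, 18, 16, [18, 16]]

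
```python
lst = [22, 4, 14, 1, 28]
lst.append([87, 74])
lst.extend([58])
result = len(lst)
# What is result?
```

After line 1: lst = [22, 4, 14, 1, 28]
After line 2 (append adds [87, 74] as single element): lst = [22, 4, 14, 1, 28, [87, 74]]
After line 3 (extend unpacks [58], adds 58): lst = [22, 4, 14, 1, 28, [87, 74], 58]
After line 4: result = len(lst) = 7

7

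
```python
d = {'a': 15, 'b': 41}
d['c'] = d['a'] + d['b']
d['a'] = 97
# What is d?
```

After line 1: d = {'a': 15, 'b': 41}
After line 2 (d['c'] = 15 + 41): d = {'a': 15, 'b': 41, 'c': 56}
After line 3: d = {'a': 97, 'b': 41, 'c': 56}

{'a': 97, 'b': 41, 'c': 56}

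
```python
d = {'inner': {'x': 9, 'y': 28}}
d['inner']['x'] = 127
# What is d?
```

After line 1: d = {'inner': {'x': 9, 'y': 28}}
After line 2 (inner x overwritten): d = {'inner': {'x': 127, 'y': 28}}

{'inner': {'x': 127, 'y': 28}}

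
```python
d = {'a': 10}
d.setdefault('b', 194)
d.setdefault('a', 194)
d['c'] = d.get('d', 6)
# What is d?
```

After line 1: d = {'a': 10}
After line 2 (setdefault adds 'b'=194): d = {'a': 10, 'b': 194}
After line 3 (setdefault 'a' no-op, already exists): d = {'a': 10, 'b': 194}
After line 4 (get('d', 6) returns default since 'd' not in d): d = {'a': 10, 'b': 194, 'c': 6}

{'a': 10, 'b': 194, 'c': 6}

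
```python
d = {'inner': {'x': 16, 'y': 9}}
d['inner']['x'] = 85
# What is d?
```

After line 1: d = {'inner': {'x': 16, 'y': 9}}
After line 2 (inner x overwritten): d = {'inner': {'x': 85, 'y': 9}}

{'inner': {'x': 85, 'y': 9}}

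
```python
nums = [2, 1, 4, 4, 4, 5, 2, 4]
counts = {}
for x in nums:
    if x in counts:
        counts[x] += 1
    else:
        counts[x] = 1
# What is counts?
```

Initial: counts = {}, nums = [2, 1, 4, 4, 4, 5, 2, 4]
See 2: counts = {2: 1}
See 1: counts = {2: 1, 1: 1}
See 4: counts = {2: 1, 1: 1, 4: 1}
See 4: counts = {2: 1, 1: 1, 4: 2}
See 4: counts = {2: 1, 1: 1, 4: 3}
See 5: counts = {2: 1, 1: 1, 4: 3, 5: 1}
See 2: counts = {2: 2, 1: 1, 4: 3, 5: 1}
See 4: counts = {2: 2, 1: 1, 4: 4, 5: 1}

{2: 2, 1: 1, 4: 4, 5: 1}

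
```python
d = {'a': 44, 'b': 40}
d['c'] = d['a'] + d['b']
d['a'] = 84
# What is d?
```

After line 1: d = {'a': 44, 'b': 40}
After line 2 (d['c'] = 44 + 40): d = {'a': 44, 'b': 40, 'c': 84}
After line 3: d = {'a': 84, 'b': 40, 'c': 84}

{'a': 84, 'b': 40, 'c': 84}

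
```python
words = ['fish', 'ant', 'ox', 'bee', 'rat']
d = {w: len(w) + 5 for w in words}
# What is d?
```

{'fish': 9, 'ant': 8, 'ox': 7, 'bee': 8, 'rat': 8}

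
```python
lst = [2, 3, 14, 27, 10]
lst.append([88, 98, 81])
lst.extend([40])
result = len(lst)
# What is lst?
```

After line 1: lst = [2, 3, 14, 27, 10]
After line 2 (append adds [88, 98, 81] as single element): lst = [2, 3, 14, 27, 10, [88, 98, 81]]
After line 3 (extend unpacks [40], adds 40): lst = [2, 3, 14, 27, 10, [88, 98, 81], 40]
After line 4: result = len(lst) = 7

[2, 3, 14, 27, 10, [88, 98, 81], 40]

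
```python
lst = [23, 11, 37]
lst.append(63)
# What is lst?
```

[23, 11, 37, 63]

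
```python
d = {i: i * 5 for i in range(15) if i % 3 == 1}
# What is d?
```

{1: 5, 4: 20, 7: 35, 10: 50, 13: 65}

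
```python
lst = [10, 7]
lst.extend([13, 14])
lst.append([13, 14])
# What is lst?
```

After line 1: lst = [10, 7]
After line 2 (extend unpacks [13, 14]): lst = [10, 7, 13, 14]
After line 3 (append adds [13, 14] as single element): lst = [10, 7, 13, 14, [13, 14]]

[10, 7, 13, 14, [13, 14]]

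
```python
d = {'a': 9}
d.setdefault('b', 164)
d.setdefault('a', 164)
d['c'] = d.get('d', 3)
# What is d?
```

After line 1: d = {'a': 9}
After line 2 (setdefault adds 'b'=164): d = {'a': 9, 'b': 164}
After line 3 (setdefault 'a' no-op, already exists): d = {'a': 9, 'b': 164}
After line 4 (get('d', 3) returns default since 'd' not in d): d = {'a': 9, 'b': 164, 'c': 3}

{'a': 9, 'b': 164, 'c': 3}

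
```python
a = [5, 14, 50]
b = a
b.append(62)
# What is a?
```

After line 1: a = [5, 14, 50]
After line 2 (b = a is an alias, same object): a = [5, 14, 50], b = [5, 14, 50]
After line 3 (b.append mutates the shared list): a = [5, 14, 50, 62], b = [5, 14, 50, 62]

[5, 14, 50, 62]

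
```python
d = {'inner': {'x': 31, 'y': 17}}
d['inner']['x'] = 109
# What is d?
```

After line 1: d = {'inner': {'x': 31, 'y': 17}}
After line 2 (inner x overwritten): d = {'inner': {'x': 109, 'y': 17}}

{'inner': {'x': 109, 'y': 17}}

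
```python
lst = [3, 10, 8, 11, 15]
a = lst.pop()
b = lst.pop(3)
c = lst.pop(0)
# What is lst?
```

After line 1: lst = [3, 10, 8, 11, 15]
After line 2 (pop() -> a = 15): lst = [3, 10, 8, 11]
After line 3 (pop(3) -> b = 11): lst = [3, 10, 8]
After line 4 (pop(0) -> c = 3): lst = [10, 8]

[10, 8]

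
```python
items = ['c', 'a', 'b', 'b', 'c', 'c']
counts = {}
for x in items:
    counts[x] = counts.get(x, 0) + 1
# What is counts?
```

Initial: counts = {}, items = ['c', 'a', 'b', 'b', 'c', 'c']
See 'c': counts = {'c': 1}
See 'a': counts = {'c': 1, 'a': 1}
See 'b': counts = {'c': 1, 'a': 1, 'b': 1}
See 'b': counts = {'c': 1, 'a': 1, 'b': 2}
See 'c': counts = {'c': 2, 'a': 1, 'b': 2}
See 'c': counts = {'c': 3, 'a': 1, 'b': 2}

{'c': 3, 'a': 1, 'b': 2}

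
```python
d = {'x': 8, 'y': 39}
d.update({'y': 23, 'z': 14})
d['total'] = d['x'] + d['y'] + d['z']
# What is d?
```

After line 1: d = {'x': 8, 'y': 39}
After line 2 (y overwritten, z added): d = {'x': 8, 'y': 23, 'z': 14}
After line 3 (total = 8 + 23 + 14 = 45): d = {'x': 8, 'y': 23, 'z': 14, 'total': 45}

{'x': 8, 'y': 23, 'z': 14, 'total': 45}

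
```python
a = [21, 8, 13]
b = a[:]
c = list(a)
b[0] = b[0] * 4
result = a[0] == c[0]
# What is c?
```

After line 1: a = [21, 8, 13]
After line 2 (b = a[:], copy): a = [21, 8, 13], b = [21, 8, 13]
After line 3 (c = list(a) is a copy, new object): c = [21, 8, 13]
After line 4 (b[0] = 21 * 4 = 84; only b mutates (copy)): a = [21, 8, 13], b = [84, 8, 13], c = [21, 8, 13]
After line 5 (a[0] = 21, c[0] = 21; result = True)

[21, 8, 13]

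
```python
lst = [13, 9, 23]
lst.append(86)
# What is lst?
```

[13, 9, 23, 86]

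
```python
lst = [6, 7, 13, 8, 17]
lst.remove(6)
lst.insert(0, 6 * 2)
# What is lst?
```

After line 1: lst = [6, 7, 13, 8, 17]
After line 2 (remove first 6): lst = [7, 13, 8, 17]
After line 3 (insert 12 at index 0): lst = [12, 7, 13, 8, 17]

[12, 7, 13, 8, 17]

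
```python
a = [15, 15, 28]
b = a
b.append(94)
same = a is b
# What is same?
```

After line 1: a = [15, 15, 28]
After line 2 (b = a is an alias, same object): a = [15, 15, 28], b = [15, 15, 28]
After line 3 (b.append mutates the shared list): a = [15, 15, 28, 94], b = [15, 15, 28, 94]
After line 4 (same = a is b; same object -> True): same = True

True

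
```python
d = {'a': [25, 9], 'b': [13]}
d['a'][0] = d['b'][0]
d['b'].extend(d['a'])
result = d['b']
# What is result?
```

After line 1: d = {'a': [25, 9], 'b': [13]}
After line 2 (a[0] = b[0] = 13): d = {'a': [13, 9], 'b': [13]}
After line 3 (b.extend(a) appends [13, 9]): d = {'a': [13, 9], 'b': [13, 13, 9]}
After line 4: result = d['b'] = [13, 13, 9]

[13, 13, 9]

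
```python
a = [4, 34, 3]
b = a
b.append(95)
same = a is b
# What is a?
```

After line 1: a = [4, 34, 3]
After line 2 (b = a is an alias, same object): a = [4, 34, 3], b = [4, 34, 3]
After line 3 (b.append mutates the shared list): a = [4, 34, 3, 95], b = [4, 34, 3, 95]
After line 4 (same = a is b; same object -> True): same = True

[4, 34, 3, 95]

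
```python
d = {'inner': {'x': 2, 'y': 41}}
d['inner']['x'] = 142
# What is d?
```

After line 1: d = {'inner': {'x': 2, 'y': 41}}
After line 2 (inner x overwritten): d = {'inner': {'x': 142, 'y': 41}}

{'inner': {'x': 142, 'y': 41}}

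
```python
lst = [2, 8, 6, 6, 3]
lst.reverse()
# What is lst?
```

[3, 6, 6, 8, 2]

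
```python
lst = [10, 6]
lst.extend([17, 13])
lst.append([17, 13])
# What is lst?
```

After line 1: lst = [10, 6]
After line 2 (extend unpacks [17, 13]): lst = [10, 6, 17, 13]
After line 3 (append adds [17, 13] as single element): lst = [10, 6, 17, 13, [17, 13]]

[10, 6, 17, 13, [17, 13]]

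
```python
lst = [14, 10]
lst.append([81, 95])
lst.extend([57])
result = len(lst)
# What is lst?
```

After line 1: lst = [14, 10]
After line 2 (append adds [81, 95] as single element): lst = [14, 10, [81, 95]]
After line 3 (extend unpacks [57], adds 57): lst = [14, 10, [81, 95], 57]
After line 4: result = len(lst) = 4

[14, 10, [81, 95], 57]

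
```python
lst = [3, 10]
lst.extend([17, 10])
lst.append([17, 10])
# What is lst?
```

After line 1: lst = [3, 10]
After line 2 (extend unpacks [17, 10]): lst = [3, 10, 17, 10]
After line 3 (append adds [17, 10] as single element): lst = [3, 10, 17, 10, [17, 10]]

[3, 10, 17, 10, [17, 10]]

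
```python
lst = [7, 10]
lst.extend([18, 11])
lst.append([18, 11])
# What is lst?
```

After line 1: lst = [7, 10]
After line 2 (extend unpacks [18, 11]): lst = [7, 10, 18, 11]
After line 3 (append adds [18, 11] as single element): lst = [7, 10, 18, 11, [18, 11]]

[7, 10, 18, 11, [18, 11]]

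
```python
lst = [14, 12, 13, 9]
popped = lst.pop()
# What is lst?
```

[14, 12, 13]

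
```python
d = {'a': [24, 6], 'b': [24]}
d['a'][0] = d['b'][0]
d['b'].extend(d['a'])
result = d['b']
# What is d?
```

After line 1: d = {'a': [24, 6], 'b': [24]}
After line 2 (a[0] = b[0] = 24): d = {'a': [24, 6], 'b': [24]}
After line 3 (b.extend(a) appends [24, 6]): d = {'a': [24, 6], 'b': [24, 24, 6]}
After line 4: result = d['b'] = [24, 24, 6]

{'a': [24, 6], 'b': [24, 24, 6]}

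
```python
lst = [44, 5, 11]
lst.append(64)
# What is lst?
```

[44, 5, 11, 64]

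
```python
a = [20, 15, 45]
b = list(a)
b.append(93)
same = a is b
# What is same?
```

After line 1: a = [20, 15, 45]
After line 2 (b = list(a) is a shallow copy, new object): a = [20, 15, 45], b = [20, 15, 45]
After line 3 (append only mutates b): a = [20, 15, 45], b = [20, 15, 45, 93]
After line 4 (same = a is b; different objects -> False): same = False

False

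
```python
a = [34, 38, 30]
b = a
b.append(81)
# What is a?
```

After line 1: a = [34, 38, 30]
After line 2 (b = a is an alias, same object): a = [34, 38, 30], b = [34, 38, 30]
After line 3 (b.append mutates the shared list): a = [34, 38, 30, 81], b = [34, 38, 30, 81]

[34, 38, 30, 81]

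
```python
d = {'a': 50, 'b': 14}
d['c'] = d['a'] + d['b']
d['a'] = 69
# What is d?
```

After line 1: d = {'a': 50, 'b': 14}
After line 2 (d['c'] = 50 + 14): d = {'a': 50, 'b': 14, 'c': 64}
After line 3: d = {'a': 69, 'b': 14, 'c': 64}

{'a': 69, 'b': 14, 'c': 64}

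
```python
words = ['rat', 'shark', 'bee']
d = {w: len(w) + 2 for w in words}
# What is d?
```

{'rat': 5, 'shark': 7, 'bee': 5}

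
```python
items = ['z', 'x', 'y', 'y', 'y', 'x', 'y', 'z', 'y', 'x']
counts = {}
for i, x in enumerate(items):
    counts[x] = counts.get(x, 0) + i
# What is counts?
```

Initial: counts = {}, items = ['z', 'x', 'y', 'y', 'y', 'x', 'y', 'z', 'y', 'x']
i=0, x='z': counts = {'z': 0}
i=1, x='x': counts = {'z': 0, 'x': 1}
i=2, x='y': counts = {'z': 0, 'x': 1, 'y': 2}
i=3, x='y': counts = {'z': 0, 'x': 1, 'y': 5}
i=4, x='y': counts = {'z': 0, 'x': 1, 'y': 9}
i=5, x='x': counts = {'z': 0, 'x': 6, 'y': 9}
i=6, x='y': counts = {'z': 0, 'x': 6, 'y': 15}
i=7, x='z': counts = {'z': 7, 'x': 6, 'y': 15}
i=8, x='y': counts = {'z': 7, 'x': 6, 'y': 23}
i=9, x='x': counts = {'z': 7, 'x': 15, 'y': 23}

{'z': 7, 'x': 15, 'y': 23}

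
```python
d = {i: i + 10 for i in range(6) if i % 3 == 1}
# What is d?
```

{1: 11, 4: 14}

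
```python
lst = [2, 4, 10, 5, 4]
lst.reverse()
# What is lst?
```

[4, 5, 10, 4, 2]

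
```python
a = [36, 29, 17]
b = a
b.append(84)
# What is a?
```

After line 1: a = [36, 29, 17]
After line 2 (b = a is an alias, same object): a = [36, 29, 17], b = [36, 29, 17]
After line 3 (b.append mutates the shared list): a = [36, 29, 17, 84], b = [36, 29, 17, 84]

[36, 29, 17, 84]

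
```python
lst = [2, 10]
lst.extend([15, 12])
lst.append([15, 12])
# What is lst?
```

After line 1: lst = [2, 10]
After line 2 (extend unpacks [15, 12]): lst = [2, 10, 15, 12]
After line 3 (append adds [15, 12] as single element): lst = [2, 10, 15, 12, [15, 12]]

[2, 10, 15, 12, [15, 12]]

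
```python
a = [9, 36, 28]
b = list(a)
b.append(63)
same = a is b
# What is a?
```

After line 1: a = [9, 36, 28]
After line 2 (b = list(a) is a shallow copy, new object): a = [9, 36, 28], b = [9, 36, 28]
After line 3 (append only mutates b): a = [9, 36, 28], b = [9, 36, 28, 63]
After line 4 (same = a is b; different objects -> False): same = False

[9, 36, 28]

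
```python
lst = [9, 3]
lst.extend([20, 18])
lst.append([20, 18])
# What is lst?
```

After line 1: lst = [9, 3]
After line 2 (extend unpacks [20, 18]): lst = [9, 3, 20, 18]
After line 3 (append adds [20, 18] as single element): lst = [9, 3, 20, 18, [20, 18]]

[9, 3, 20, 18, [20, 18]]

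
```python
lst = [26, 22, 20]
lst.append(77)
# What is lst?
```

[26, 22, 20, 77]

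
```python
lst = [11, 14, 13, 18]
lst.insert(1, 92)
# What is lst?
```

[11, 92, 14, 13, 18]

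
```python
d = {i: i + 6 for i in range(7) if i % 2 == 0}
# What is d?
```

{0: 6, 2: 8, 4: 10, 6: 12}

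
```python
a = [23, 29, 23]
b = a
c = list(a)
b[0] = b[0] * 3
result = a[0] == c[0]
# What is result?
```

After line 1: a = [23, 29, 23]
After line 2 (b = a, alias): a = [23, 29, 23], b = [23, 29, 23]
After line 3 (c = list(a) is a copy, new object): c = [23, 29, 23]
After line 4 (b[0] = 23 * 3 = 69; mutates shared a/b): a = b = [69, 29, 23], c = [23, 29, 23]
After line 5 (a[0] = 69, c[0] = 23; result = False)

False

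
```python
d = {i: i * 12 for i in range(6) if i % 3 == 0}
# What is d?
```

{0: 0, 3: 36}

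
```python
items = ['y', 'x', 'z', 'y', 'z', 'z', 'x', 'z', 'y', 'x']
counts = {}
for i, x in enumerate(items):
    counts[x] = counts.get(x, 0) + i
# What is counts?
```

Initial: counts = {}, items = ['y', 'x', 'z', 'y', 'z', 'z', 'x', 'z', 'y', 'x']
i=0, x='y': counts = {'y': 0}
i=1, x='x': counts = {'y': 0, 'x': 1}
i=2, x='z': counts = {'y': 0, 'x': 1, 'z': 2}
i=3, x='y': counts = {'y': 3, 'x': 1, 'z': 2}
i=4, x='z': counts = {'y': 3, 'x': 1, 'z': 6}
i=5, x='z': counts = {'y': 3, 'x': 1, 'z': 11}
i=6, x='x': counts = {'y': 3, 'x': 7, 'z': 11}
i=7, x='z': counts = {'y': 3, 'x': 7, 'z': 18}
i=8, x='y': counts = {'y': 11, 'x': 7, 'z': 18}
i=9, x='x': counts = {'y': 11, 'x': 16, 'z': 18}

{'y': 11, 'x': 16, 'z': 18}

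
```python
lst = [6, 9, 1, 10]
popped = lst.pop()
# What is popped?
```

10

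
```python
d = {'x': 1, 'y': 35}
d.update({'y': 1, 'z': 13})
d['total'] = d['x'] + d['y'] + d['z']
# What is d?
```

After line 1: d = {'x': 1, 'y': 35}
After line 2 (y overwritten, z added): d = {'x': 1, 'y': 1, 'z': 13}
After line 3 (total = 1 + 1 + 13 = 15): d = {'x': 1, 'y': 1, 'z': 13, 'total': 15}

{'x': 1, 'y': 1, 'z': 13, 'total': 15}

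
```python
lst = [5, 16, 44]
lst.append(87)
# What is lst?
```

[5, 16, 44, 87]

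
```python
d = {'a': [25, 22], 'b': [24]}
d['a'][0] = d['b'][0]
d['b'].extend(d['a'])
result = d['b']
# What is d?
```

After line 1: d = {'a': [25, 22], 'b': [24]}
After line 2 (a[0] = b[0] = 24): d = {'a': [24, 22], 'b': [24]}
After line 3 (b.extend(a) appends [24, 22]): d = {'a': [24, 22], 'b': [24, 24, 22]}
After line 4: result = d['b'] = [24, 24, 22]

{'a': [24, 22], 'b': [24, 24, 22]}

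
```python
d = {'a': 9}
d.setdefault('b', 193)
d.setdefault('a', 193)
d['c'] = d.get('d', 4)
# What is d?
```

After line 1: d = {'a': 9}
After line 2 (setdefault adds 'b'=193): d = {'a': 9, 'b': 193}
After line 3 (setdefault 'a' no-op, already exists): d = {'a': 9, 'b': 193}
After line 4 (get('d', 4) returns default since 'd' not in d): d = {'a': 9, 'b': 193, 'c': 4}

{'a': 9, 'b': 193, 'c': 4}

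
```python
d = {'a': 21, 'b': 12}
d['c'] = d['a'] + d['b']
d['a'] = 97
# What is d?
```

After line 1: d = {'a': 21, 'b': 12}
After line 2 (d['c'] = 21 + 12): d = {'a': 21, 'b': 12, 'c': 33}
After line 3: d = {'a': 97, 'b': 12, 'c': 33}

{'a': 97, 'b': 12, 'c': 33}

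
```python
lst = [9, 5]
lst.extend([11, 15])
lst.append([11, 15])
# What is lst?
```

After line 1: lst = [9, 5]
After line 2 (extend unpacks [11, 15]): lst = [9, 5, 11, 15]
After line 3 (append adds [11, 15] as single element): lst = [9, 5, 11, 15, [11, 15]]

[9, 5, 11, 15, [11, 15]]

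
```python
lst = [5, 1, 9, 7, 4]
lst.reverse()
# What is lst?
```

[4, 7, 9, 1, 5]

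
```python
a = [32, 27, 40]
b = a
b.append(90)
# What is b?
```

After line 1: a = [32, 27, 40]
After line 2 (b = a is an alias, same object): a = [32, 27, 40], b = [32, 27, 40]
After line 3 (b.append mutates the shared list): a = [32, 27, 40, 90], b = [32, 27, 40, 90]

[32, 27, 40, 90]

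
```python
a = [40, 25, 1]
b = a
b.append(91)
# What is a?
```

After line 1: a = [40, 25, 1]
After line 2 (b = a is an alias, same object): a = [40, 25, 1], b = [40, 25, 1]
After line 3 (b.append mutates the shared list): a = [40, 25, 1, 91], b = [40, 25, 1, 91]

[40, 25, 1, 91]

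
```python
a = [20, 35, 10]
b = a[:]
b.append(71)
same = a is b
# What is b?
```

After line 1: a = [20, 35, 10]
After line 2 (b = a[:] is a shallow copy, new object): a = [20, 35, 10], b = [20, 35, 10]
After line 3 (append only mutates b): a = [20, 35, 10], b = [20, 35, 10, 71]
After line 4 (same = a is b; different objects -> False): same = False

[20, 35, 10, 71]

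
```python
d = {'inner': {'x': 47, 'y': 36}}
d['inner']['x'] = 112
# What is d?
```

After line 1: d = {'inner': {'x': 47, 'y': 36}}
After line 2 (inner x overwritten): d = {'inner': {'x': 112, 'y': 36}}

{'inner': {'x': 112, 'y': 36}}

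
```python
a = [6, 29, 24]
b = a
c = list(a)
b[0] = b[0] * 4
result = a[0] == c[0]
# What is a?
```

After line 1: a = [6, 29, 24]
After line 2 (b = a, alias): a = [6, 29, 24], b = [6, 29, 24]
After line 3 (c = list(a) is a copy, new object): c = [6, 29, 24]
After line 4 (b[0] = 6 * 4 = 24; mutates shared a/b): a = b = [24, 29, 24], c = [6, 29, 24]
After line 5 (a[0] = 24, c[0] = 6; result = False)

[24, 29, 24]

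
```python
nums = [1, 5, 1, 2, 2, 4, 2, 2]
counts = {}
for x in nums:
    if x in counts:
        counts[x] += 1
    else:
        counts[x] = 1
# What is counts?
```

Initial: counts = {}, nums = [1, 5, 1, 2, 2, 4, 2, 2]
See 1: counts = {1: 1}
See 5: counts = {1: 1, 5: 1}
See 1: counts = {1: 2, 5: 1}
See 2: counts = {1: 2, 5: 1, 2: 1}
See 2: counts = {1: 2, 5: 1, 2: 2}
See 4: counts = {1: 2, 5: 1, 2: 2, 4: 1}
See 2: counts = {1: 2, 5: 1, 2: 3, 4: 1}
See 2: counts = {1: 2, 5: 1, 2: 4, 4: 1}

{1: 2, 5: 1, 2: 4, 4: 1}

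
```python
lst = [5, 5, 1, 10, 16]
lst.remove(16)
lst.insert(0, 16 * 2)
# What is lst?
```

After line 1: lst = [5, 5, 1, 10, 16]
After line 2 (remove first 16): lst = [5, 5, 1, 10]
After line 3 (insert 32 at index 0): lst = [32, 5, 5, 1, 10]

[32, 5, 5, 1, 10]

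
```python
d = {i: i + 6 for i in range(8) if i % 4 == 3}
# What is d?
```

{3: 9, 7: 13}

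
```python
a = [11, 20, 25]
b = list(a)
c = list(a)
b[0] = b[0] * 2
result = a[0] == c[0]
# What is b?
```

After line 1: a = [11, 20, 25]
After line 2 (b = list(a), copy): a = [11, 20, 25], b = [11, 20, 25]
After line 3 (c = list(a) is a copy, new object): c = [11, 20, 25]
After line 4 (b[0] = 11 * 2 = 22; only b mutates (copy)): a = [11, 20, 25], b = [22, 20, 25], c = [11, 20, 25]
After line 5 (a[0] = 11, c[0] = 11; result = True)

[22, 20, 25]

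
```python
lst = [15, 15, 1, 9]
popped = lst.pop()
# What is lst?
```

[15, 15, 1]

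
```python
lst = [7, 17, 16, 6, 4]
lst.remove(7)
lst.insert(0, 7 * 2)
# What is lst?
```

After line 1: lst = [7, 17, 16, 6, 4]
After line 2 (remove first 7): lst = [17, 16, 6, 4]
After line 3 (insert 14 at index 0): lst = [14, 17, 16, 6, 4]

[14, 17, 16, 6, 4]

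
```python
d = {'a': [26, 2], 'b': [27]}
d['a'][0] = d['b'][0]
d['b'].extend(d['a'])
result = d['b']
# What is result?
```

After line 1: d = {'a': [26, 2], 'b': [27]}
After line 2 (a[0] = b[0] = 27): d = {'a': [27, 2], 'b': [27]}
After line 3 (b.extend(a) appends [27, 2]): d = {'a': [27, 2], 'b': [27, 27, 2]}
After line 4: result = d['b'] = [27, 27, 2]

[27, 27, 2]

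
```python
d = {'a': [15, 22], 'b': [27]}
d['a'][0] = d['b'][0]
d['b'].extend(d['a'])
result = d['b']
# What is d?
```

After line 1: d = {'a': [15, 22], 'b': [27]}
After line 2 (a[0] = b[0] = 27): d = {'a': [27, 22], 'b': [27]}
After line 3 (b.extend(a) appends [27, 22]): d = {'a': [27, 22], 'b': [27, 27, 22]}
After line 4: result = d['b'] = [27, 27, 22]

{'a': [27, 22], 'b': [27, 27, 22]}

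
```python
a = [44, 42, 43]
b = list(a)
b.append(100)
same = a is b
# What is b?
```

After line 1: a = [44, 42, 43]
After line 2 (b = list(a) is a shallow copy, new object): a = [44, 42, 43], b = [44, 42, 43]
After line 3 (append only mutates b): a = [44, 42, 43], b = [44, 42, 43, 100]
After line 4 (same = a is b; different objects -> False): same = False

[44, 42, 43, 100]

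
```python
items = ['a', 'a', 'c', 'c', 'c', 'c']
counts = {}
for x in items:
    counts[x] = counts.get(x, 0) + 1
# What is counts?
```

Initial: counts = {}, items = ['a', 'a', 'c', 'c', 'c', 'c']
See 'a': counts = {'a': 1}
See 'a': counts = {'a': 2}
See 'c': counts = {'a': 2, 'c': 1}
See 'c': counts = {'a': 2, 'c': 2}
See 'c': counts = {'a': 2, 'c': 3}
See 'c': counts = {'a': 2, 'c': 4}

{'a': 2, 'c': 4}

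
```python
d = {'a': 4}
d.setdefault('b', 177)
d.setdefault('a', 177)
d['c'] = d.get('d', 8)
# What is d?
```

After line 1: d = {'a': 4}
After line 2 (setdefault adds 'b'=177): d = {'a': 4, 'b': 177}
After line 3 (setdefault 'a' no-op, already exists): d = {'a': 4, 'b': 177}
After line 4 (get('d', 8) returns default since 'd' not in d): d = {'a': 4, 'b': 177, 'c': 8}

{'a': 4, 'b': 177, 'c': 8}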